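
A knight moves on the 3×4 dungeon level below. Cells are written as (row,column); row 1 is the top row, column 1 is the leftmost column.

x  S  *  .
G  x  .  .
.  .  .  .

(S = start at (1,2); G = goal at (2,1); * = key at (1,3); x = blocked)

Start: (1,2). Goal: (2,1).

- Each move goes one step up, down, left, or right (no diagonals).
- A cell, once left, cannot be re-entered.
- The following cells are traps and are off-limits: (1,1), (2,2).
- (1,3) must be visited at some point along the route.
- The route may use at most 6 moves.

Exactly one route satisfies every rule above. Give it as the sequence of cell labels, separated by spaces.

The budget equals the shortest possible length, so every move has to be on a shortest route through the required cells.
Route from (1,2): right to (1,3), 2× down (reaching (3,3)), 2× left (reaching (3,1)), up to (2,1) — 6 moves in all.
Check: all required cells visited; 6 ≤ 6 moves.

(1,2) (1,3) (2,3) (3,3) (3,2) (3,1) (2,1)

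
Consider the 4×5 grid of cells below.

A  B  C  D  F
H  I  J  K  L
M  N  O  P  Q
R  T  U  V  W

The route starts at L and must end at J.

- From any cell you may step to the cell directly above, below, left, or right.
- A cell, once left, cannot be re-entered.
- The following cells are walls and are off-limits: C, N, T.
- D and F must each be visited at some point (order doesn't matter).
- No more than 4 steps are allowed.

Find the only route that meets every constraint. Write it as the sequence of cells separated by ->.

The 4-move cap with required stops at D, F leaves no slack for detours.
Route from L: up to F, left to D, down to K, left to J — 4 moves in all.
Check: all required cells visited; 4 ≤ 4 moves.

L -> F -> D -> K -> J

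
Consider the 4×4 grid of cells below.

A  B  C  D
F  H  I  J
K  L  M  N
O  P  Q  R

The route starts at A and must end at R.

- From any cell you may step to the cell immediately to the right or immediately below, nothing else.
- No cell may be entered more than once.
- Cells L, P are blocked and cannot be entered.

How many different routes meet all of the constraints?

A right/down-only route from A to R makes exactly 3 down-moves and 3 right-moves in some order.
With no other constraints that would be C(6,3) = 20 routes.
Subtract routes through each blocked cell (inclusion–exclusion for overlaps): − through L: 9 − through P: 4 + through L&P: 3 → 10.
That gives 10 routes.

10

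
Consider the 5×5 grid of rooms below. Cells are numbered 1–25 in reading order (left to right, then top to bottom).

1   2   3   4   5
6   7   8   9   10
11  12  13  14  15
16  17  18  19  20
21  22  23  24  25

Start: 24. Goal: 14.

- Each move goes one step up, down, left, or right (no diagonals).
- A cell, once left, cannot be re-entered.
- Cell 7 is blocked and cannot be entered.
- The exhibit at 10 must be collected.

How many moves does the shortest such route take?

6

Any route passes through 10 somewhere between 24 and 14. Summing Manhattan distances along the two legs (24 → 10 → 14) gives a lower bound of 4 + 2 = 6 moves.
A route of 6 moves achieves this: 24 → 19 → 20 → 15 → 10 → 9 → 14.
Since 6 matches the lower bound, it is optimal.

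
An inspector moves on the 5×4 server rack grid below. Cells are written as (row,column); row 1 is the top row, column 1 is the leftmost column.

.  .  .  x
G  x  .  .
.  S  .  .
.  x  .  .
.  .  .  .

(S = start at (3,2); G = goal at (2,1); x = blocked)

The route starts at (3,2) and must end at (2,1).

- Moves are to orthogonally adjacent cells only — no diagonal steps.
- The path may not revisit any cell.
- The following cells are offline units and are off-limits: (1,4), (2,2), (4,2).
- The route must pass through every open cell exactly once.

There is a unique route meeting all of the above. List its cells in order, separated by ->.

Need to visit all 17 open cells exactly once, starting at (3,2) and ending at (2,1).
Cell (4,1) has only two open neighbours ((3,1) and (5,1)), so the path must pass straight through it: one of those is the cell it's entered from and the other is where it exits.
Route from (3,2): left to (3,1), 2× down (reaching (5,1)), 3× right (reaching (5,4)), up to (4,4), left to (4,3), up to (3,3), right to (3,4), up to (2,4), left to (2,3), up to (1,3), 2× left (reaching (1,1)), down to (2,1) — 16 moves in all.
Check: all 17 open cells covered.

(3,2) -> (3,1) -> (4,1) -> (5,1) -> (5,2) -> (5,3) -> (5,4) -> (4,4) -> (4,3) -> (3,3) -> (3,4) -> (2,4) -> (2,3) -> (1,3) -> (1,2) -> (1,1) -> (2,1)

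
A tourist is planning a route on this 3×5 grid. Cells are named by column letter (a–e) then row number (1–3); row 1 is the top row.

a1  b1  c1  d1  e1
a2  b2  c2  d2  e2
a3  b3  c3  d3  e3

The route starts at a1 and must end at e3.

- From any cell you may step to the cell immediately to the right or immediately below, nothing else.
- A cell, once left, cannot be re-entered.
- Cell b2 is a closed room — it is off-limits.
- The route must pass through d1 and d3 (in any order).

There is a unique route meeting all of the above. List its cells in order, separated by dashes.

Moves only go right or down, so the column and row indices never decrease.
Route from a1: right 3 to d1, down 2 to d3, right 1 to e3 — 6 moves in all.
Check: all required cells visited.

a1 - b1 - c1 - d1 - d2 - d3 - e3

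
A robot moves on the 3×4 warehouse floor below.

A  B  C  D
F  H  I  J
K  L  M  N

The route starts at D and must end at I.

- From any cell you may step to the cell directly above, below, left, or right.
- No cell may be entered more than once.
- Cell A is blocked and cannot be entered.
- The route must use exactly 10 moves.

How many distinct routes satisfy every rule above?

2

Need simple routes of exactly 10 moves from D to I (Manhattan distance 2, so 4 moves are spent on a detour and 4 undoing it).
Enumerating: D J N M L K F H B C I | D C B H F K L M N J I.
That gives 2 routes.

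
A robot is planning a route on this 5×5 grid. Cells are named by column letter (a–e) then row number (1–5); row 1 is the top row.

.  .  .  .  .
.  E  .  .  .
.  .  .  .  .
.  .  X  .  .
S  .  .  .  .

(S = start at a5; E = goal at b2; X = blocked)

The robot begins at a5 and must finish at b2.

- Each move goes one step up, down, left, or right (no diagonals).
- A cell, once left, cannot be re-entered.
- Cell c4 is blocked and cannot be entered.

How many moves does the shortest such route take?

The Manhattan distance from a5 to b2 is |5−2| + |1−2| = 4, so at least 4 moves are needed.
A route of 4 moves achieves this: a5 → a4 → a3 → a2 → b2.
Since 4 matches the lower bound, it is optimal.

4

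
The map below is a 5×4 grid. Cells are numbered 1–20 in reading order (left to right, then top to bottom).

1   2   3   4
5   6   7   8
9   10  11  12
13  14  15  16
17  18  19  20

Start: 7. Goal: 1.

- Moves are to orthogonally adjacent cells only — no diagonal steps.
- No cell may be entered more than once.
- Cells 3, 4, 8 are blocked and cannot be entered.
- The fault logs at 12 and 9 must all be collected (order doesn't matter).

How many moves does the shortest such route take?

9

Any route passes through 12 and 9 in some order between 7 and 1. Summing Manhattan distances along each leg and taking the cheapest ordering (7 → 12 → 9 → 1) gives a lower bound of 2 + 3 + 2 = 7 moves.
The shortest route satisfying every rule uses 9 moves: 7 → 11 → 12 → 16 → 15 → 14 → 10 → 9 → 5 → 1.
The no-revisit rule (legs can't share cells) pushes the minimum above the 7-move bound; an exhaustive check rules out every length from 7 to 8, leaving 9 as the minimum.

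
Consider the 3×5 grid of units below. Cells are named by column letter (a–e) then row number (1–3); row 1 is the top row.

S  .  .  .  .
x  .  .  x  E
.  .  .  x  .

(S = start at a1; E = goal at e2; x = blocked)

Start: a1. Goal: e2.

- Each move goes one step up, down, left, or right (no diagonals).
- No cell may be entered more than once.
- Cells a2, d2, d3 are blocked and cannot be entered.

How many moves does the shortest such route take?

5

The Manhattan distance from a1 to e2 is |1−2| + |1−5| = 5, so at least 5 moves are needed.
A route of 5 moves achieves this: a1 → b1 → c1 → d1 → e1 → e2.
Since 5 matches the lower bound, it is optimal.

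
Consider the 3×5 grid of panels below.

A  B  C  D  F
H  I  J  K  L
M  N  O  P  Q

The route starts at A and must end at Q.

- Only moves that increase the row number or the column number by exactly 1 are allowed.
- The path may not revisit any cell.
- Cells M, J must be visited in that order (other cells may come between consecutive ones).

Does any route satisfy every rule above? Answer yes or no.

J lies above M, so going from M to J would need an upward move — but moves only go right/down, so M cannot be visited before J.

no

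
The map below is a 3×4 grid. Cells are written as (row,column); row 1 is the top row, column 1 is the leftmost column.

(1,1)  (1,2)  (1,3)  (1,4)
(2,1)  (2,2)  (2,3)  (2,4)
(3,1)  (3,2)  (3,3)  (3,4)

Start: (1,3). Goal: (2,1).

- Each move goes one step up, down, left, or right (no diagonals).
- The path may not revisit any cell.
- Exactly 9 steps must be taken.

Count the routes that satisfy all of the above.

6

Need simple routes of exactly 9 moves from (1,3) to (2,1) (Manhattan distance 3, so 3 moves are spent on a detour and 3 undoing it).
Enumerating: (1,3) (2,3) (2,4) (3,4) (3,3) (3,2) (2,2) (1,2) (1,1) (2,1) | (1,3) (1,2) (2,2) (2,3) (2,4) (3,4) (3,3) (3,2) (3,1) (2,1) | (1,3) (1,4) (2,4) (3,4) (3,3) (2,3) (2,2) (1,2) (1,1) (2,1) | (1,3) (1,4) (2,4) (3,4) (3,3) (2,3) (2,2) (3,2) (3,1) (2,1) | (1,3) (1,4) (2,4) (3,4) (3,3) (3,2) (2,2) (1,2) (1,1) (2,1) | (1,3) (1,4) (2,4) (2,3) (3,3) (3,2) (2,2) (1,2) (1,1) (2,1).
That gives 6 routes.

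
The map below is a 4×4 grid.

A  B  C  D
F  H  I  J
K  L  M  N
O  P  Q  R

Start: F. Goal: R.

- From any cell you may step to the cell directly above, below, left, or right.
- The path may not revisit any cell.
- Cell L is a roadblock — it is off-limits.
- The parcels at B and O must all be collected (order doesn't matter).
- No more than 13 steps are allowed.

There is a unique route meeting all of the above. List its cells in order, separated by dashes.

F - K - O - P - Q - M - I - H - B - C - D - J - N - R

The 13-move cap with required stops at B, O leaves no slack for detours.
Route from F: down 2 to O, right 2 to Q, up 2 to I, left 1 to H, up 1 to B, right 2 to D, down 3 to R — 13 moves in all.
Check: all required cells visited; 13 ≤ 13 moves.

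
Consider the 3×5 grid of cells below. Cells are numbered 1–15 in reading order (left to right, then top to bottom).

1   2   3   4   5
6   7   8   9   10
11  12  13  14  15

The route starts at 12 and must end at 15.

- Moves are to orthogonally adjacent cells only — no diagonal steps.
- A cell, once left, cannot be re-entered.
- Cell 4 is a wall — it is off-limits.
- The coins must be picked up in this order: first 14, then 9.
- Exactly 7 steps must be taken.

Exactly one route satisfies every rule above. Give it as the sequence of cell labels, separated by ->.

12 -> 7 -> 8 -> 13 -> 14 -> 9 -> 10 -> 15

The waypoints must appear in the order 14, 9, with no cell reused.
Route from 12: up 1 to 7, right 1 to 8, down 1 to 13, right 1 to 14, up 1 to 9, right 1 to 10, down 1 to 15 — 7 moves in all.
Check: order respected (14 at step 4, 9 at step 5); 7 moves as required.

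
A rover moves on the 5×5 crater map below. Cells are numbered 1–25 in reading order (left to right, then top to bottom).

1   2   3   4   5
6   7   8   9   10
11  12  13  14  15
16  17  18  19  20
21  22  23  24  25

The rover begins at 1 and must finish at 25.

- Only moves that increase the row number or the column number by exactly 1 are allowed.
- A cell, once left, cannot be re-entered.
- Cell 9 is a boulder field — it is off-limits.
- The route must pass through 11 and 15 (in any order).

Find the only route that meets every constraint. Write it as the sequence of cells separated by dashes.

Moves only go right or down, so the column and row indices never decrease.
Route from 1: 2× down (reaching 11), 4× right (reaching 15), 2× down (reaching 25) — 8 moves in all.
Check: all required cells visited.

1 - 6 - 11 - 12 - 13 - 14 - 15 - 20 - 25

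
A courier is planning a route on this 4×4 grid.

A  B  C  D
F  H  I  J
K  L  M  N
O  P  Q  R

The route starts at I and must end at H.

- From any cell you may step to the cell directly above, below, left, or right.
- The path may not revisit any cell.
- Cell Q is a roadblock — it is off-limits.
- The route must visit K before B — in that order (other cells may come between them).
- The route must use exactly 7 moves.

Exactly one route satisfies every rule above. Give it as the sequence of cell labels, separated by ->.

The waypoints must appear in the order K, B, with no cell reused.
Route from I: down 1 to M, left 2 to K, up 2 to A, right 1 to B, down 1 to H — 7 moves in all.
Check: order respected (K at step 3, B at step 6); 7 moves as required.

I -> M -> L -> K -> F -> A -> B -> H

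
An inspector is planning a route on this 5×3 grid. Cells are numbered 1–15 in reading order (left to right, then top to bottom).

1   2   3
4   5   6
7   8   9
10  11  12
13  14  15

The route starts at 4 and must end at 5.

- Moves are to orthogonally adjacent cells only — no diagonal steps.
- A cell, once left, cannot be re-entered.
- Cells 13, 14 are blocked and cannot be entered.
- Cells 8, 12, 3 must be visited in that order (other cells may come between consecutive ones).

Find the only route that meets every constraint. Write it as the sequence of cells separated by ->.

The waypoints must appear in the order 8, 12, 3, with no cell reused.
Route from 4: down to 7, right to 8, down to 11, right to 12, 3× up (reaching 3), left to 2, down to 5 — 9 moves in all.
Check: order respected (8 at step 2, 12 at step 4, 3 at step 7).

4 -> 7 -> 8 -> 11 -> 12 -> 9 -> 6 -> 3 -> 2 -> 5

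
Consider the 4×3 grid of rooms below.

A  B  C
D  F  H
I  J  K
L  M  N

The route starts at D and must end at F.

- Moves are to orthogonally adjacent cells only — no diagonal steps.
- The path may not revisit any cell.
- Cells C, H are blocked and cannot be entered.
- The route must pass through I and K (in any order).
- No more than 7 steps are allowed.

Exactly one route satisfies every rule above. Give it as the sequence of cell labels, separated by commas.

D, I, L, M, N, K, J, F

The budget equals the shortest possible length, so every move has to be on a shortest route through the required cells.
Route from D: down 2 to L, right 2 to N, up 1 to K, left 1 to J, up 1 to F — 7 moves in all.
Check: all required cells visited; 7 ≤ 7 moves.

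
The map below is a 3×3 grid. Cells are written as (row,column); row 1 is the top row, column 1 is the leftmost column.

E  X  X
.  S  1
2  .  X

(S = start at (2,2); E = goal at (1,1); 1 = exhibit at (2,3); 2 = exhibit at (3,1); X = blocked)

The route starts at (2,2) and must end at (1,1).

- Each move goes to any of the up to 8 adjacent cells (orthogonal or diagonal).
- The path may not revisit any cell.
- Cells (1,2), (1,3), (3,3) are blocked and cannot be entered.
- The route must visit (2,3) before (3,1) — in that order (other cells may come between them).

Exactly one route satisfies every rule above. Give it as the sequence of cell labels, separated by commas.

(2,2), (2,3), (3,2), (3,1), (2,1), (1,1)

The waypoints must appear in the order (2,3), (3,1), with no cell reused.
Route from (2,2): right 1 to (2,3), down-left 1 to (3,2), left 1 to (3,1), up 2 to (1,1) — 5 moves in all.
Check: order respected (1 at step 1, 2 at step 3).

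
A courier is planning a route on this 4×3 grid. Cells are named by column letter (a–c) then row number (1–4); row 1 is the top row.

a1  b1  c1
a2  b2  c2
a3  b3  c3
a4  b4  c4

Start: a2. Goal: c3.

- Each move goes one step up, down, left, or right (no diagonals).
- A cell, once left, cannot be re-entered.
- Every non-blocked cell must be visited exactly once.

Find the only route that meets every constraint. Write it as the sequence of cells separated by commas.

a2, a1, b1, c1, c2, b2, b3, a3, a4, b4, c4, c3

Need to visit all 12 open cells exactly once, starting at a2 and ending at c3.
Route from a2: up 1 to a1, right 2 to c1, down 1 to c2, left 1 to b2, down 1 to b3, left 1 to a3, down 1 to a4, right 2 to c4, up 1 to c3 — 11 moves in all.
Check: all 12 open cells covered.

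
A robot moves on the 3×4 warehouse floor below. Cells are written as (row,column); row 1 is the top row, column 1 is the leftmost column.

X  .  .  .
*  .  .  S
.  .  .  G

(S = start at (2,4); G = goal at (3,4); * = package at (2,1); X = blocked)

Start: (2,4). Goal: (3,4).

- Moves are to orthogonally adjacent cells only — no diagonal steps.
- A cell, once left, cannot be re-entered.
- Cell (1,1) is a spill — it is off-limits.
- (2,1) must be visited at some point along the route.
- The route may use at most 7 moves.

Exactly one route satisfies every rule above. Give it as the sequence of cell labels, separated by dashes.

(2,4) - (2,3) - (2,2) - (2,1) - (3,1) - (3,2) - (3,3) - (3,4)

The budget equals the shortest possible length, so every move has to be on a shortest route through the required cells.
Route from (2,4): 3× left (reaching (2,1)), down to (3,1), 3× right (reaching (3,4)) — 7 moves in all.
Check: all required cells visited; 7 ≤ 7 moves.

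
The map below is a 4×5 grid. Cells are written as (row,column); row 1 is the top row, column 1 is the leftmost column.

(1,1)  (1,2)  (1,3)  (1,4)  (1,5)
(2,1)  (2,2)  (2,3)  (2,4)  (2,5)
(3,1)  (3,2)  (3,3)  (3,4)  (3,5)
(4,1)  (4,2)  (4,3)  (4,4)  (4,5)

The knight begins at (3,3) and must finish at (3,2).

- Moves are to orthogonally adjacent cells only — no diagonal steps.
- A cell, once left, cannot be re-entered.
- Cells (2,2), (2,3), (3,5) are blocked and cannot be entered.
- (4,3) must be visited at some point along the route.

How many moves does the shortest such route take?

3

Any route passes through (4,3) somewhere between (3,3) and (3,2). Summing Manhattan distances along the two legs ((3,3) → (4,3) → (3,2)) gives a lower bound of 1 + 2 = 3 moves.
A route of 3 moves achieves this: (3,3) → (4,3) → (4,2) → (3,2).
Since 3 matches the lower bound, it is optimal.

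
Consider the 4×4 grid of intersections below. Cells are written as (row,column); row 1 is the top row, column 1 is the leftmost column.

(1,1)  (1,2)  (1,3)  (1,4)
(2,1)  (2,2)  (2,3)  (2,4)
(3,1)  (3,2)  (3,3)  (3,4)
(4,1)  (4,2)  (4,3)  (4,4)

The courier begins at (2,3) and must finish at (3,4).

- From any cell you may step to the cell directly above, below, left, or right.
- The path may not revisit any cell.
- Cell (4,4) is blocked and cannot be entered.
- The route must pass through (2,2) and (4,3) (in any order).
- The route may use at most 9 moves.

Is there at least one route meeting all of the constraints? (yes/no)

One route that works: (2,3) → (2,2) → (3,2) → (4,2) → (4,3) → (3,3) → (3,4).

yes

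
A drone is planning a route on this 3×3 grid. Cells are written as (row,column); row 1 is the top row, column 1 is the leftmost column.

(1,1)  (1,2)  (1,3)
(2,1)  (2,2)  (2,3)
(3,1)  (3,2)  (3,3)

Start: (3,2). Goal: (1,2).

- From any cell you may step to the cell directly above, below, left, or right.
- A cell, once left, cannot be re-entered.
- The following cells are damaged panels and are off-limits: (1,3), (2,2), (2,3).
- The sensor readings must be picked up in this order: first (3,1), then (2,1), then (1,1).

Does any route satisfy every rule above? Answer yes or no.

yes

One route that works: (3,2) → (3,1) → (2,1) → (1,1) → (1,2).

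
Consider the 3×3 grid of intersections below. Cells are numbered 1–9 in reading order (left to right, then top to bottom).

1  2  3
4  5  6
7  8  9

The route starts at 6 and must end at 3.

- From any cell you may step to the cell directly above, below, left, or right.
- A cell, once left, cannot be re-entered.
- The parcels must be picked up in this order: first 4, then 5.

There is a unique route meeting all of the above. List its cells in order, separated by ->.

The waypoints must appear in the order 4, 5, with no cell reused.
Route from 6: down to 9, 2× left (reaching 7), up to 4, right to 5, up to 2, right to 3 — 7 moves in all.
Check: order respected (4 at step 4, 5 at step 5).

6 -> 9 -> 8 -> 7 -> 4 -> 5 -> 2 -> 3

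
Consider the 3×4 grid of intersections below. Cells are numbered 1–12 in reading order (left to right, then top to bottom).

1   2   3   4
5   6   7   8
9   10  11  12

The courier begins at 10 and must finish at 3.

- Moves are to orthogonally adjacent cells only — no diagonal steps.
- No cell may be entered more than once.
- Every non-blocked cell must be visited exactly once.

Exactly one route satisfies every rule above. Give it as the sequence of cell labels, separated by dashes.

Need to visit all 12 open cells exactly once, starting at 10 and ending at 3.
Cell 9 has only two open neighbours (5 and 10), so the path must pass straight through it: one of those is the cell it's entered from and the other is where it exits.
Route from 10: left 1 to 9, up 2 to 1, right 1 to 2, down 1 to 6, right 1 to 7, down 1 to 11, right 1 to 12, up 2 to 4, left 1 to 3 — 11 moves in all.
Check: all 12 open cells covered.

10 - 9 - 5 - 1 - 2 - 6 - 7 - 11 - 12 - 8 - 4 - 3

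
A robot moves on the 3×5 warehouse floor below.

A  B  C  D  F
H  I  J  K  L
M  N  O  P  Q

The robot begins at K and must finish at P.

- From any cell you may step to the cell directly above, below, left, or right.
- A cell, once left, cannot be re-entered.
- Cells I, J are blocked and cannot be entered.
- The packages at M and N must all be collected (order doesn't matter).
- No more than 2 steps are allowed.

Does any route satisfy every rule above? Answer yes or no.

no

Even ignoring the no-revisit rule, getting from K to P, taking the cheapest ordering K → M → N → P needs at least 4 + 1 + 2 = 7 moves (Manhattan distance per leg), which exceeds the 2-move limit.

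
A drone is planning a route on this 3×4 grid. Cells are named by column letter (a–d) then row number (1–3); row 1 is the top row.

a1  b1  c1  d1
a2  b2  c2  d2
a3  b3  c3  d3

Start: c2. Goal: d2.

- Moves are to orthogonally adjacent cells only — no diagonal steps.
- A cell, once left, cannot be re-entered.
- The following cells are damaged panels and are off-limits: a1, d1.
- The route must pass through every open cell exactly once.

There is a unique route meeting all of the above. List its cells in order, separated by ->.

c2 -> c1 -> b1 -> b2 -> a2 -> a3 -> b3 -> c3 -> d3 -> d2

Need to visit all 10 open cells exactly once, starting at c2 and ending at d2.
Cell a3 has only two open neighbours (a2 and b3), so the path must pass straight through it: one of those is the cell it's entered from and the other is where it exits.
Route from c2: up to c1, left to b1, down to b2, left to a2, down to a3, 3× right (reaching d3), up to d2 — 9 moves in all.
Check: all 10 open cells covered.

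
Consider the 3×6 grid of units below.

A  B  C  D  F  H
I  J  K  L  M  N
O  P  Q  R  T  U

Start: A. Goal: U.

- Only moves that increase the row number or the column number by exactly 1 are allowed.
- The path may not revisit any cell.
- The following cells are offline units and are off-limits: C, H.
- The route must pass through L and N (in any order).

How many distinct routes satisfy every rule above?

2

A right/down-only route from A to U makes exactly 2 down-moves and 5 right-moves in some order.
With no other constraints that would be C(7,2) = 21 routes.
A monotone route can only reach the required cells in the order L, N, so split there and multiply the segment counts (each segment already excludes blocked cells): A→L: 2; L→N: 1; N→U: 1; product = 2.
That gives 2 routes.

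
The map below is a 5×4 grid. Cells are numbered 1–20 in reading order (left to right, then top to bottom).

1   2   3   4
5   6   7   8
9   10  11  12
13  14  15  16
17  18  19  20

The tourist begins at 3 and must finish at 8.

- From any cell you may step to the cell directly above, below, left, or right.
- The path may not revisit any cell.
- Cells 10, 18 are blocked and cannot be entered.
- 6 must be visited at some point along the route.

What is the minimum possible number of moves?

4

Any route passes through 6 somewhere between 3 and 8. Summing Manhattan distances along the two legs (3 → 6 → 8) gives a lower bound of 2 + 2 = 4 moves.
A route of 4 moves achieves this: 3 → 2 → 6 → 7 → 8.
Since 4 matches the lower bound, it is optimal.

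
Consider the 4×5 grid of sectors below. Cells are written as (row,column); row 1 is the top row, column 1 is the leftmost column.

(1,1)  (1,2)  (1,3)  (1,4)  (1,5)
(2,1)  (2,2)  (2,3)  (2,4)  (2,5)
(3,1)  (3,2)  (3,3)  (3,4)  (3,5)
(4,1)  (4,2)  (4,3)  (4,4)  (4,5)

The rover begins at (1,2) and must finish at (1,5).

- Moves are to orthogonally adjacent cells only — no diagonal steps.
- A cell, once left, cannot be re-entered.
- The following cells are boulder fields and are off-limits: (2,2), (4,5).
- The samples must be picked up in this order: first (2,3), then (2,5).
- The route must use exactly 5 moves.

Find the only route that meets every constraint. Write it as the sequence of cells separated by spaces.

(1,2) (1,3) (2,3) (2,4) (2,5) (1,5)

The waypoints must appear in the order (2,3), (2,5), with no cell reused.
Route from (1,2): right 1 to (1,3), down 1 to (2,3), right 2 to (2,5), up 1 to (1,5) — 5 moves in all.
Check: order respected ((2,3) at step 2, (2,5) at step 4); 5 moves as required.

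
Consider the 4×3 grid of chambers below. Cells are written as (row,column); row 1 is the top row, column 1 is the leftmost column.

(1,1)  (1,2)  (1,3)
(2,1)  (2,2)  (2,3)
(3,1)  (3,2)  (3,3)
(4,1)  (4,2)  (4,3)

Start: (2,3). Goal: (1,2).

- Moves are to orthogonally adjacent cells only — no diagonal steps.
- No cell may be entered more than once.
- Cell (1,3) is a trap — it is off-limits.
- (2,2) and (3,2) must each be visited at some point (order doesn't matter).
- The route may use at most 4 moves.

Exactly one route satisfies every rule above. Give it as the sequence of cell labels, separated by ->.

(2,3) -> (3,3) -> (3,2) -> (2,2) -> (1,2)

The 4-move cap with required stops at (2,2), (3,2) leaves no slack for detours.
Route from (2,3): down to (3,3), left to (3,2), 2× up (reaching (1,2)) — 4 moves in all.
Check: all required cells visited; 4 ≤ 4 moves.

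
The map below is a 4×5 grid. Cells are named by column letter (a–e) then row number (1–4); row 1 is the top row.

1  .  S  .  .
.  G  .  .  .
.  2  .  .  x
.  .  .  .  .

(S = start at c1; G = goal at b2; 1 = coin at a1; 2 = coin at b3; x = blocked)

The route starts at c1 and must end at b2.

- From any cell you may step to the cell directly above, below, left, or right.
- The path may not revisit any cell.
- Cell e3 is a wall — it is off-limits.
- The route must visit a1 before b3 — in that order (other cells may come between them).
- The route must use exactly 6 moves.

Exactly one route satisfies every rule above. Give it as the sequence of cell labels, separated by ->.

The waypoints must appear in the order a1, b3, with no cell reused.
Route from c1: 2× left (reaching a1), 2× down (reaching a3), right to b3, up to b2 — 6 moves in all.
Check: order respected (1 at step 2, 2 at step 5); 6 moves as required.

c1 -> b1 -> a1 -> a2 -> a3 -> b3 -> b2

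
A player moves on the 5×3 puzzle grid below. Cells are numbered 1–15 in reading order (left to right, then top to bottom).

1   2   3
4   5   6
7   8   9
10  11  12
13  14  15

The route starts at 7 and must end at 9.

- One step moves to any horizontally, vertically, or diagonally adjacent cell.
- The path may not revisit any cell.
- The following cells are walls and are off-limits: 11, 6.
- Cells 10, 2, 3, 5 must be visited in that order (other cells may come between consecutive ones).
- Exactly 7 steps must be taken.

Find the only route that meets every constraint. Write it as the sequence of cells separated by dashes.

7 - 10 - 8 - 4 - 2 - 3 - 5 - 9

The waypoints must appear in the order 10, 2, 3, 5, with no cell reused.
Route from 7: down to 10, up-right to 8, up-left to 4, up-right to 2, right to 3, down-left to 5, down-right to 9 — 7 moves in all.
Check: order respected (10 at step 1, 2 at step 4, 3 at step 5, 5 at step 6); 7 moves as required.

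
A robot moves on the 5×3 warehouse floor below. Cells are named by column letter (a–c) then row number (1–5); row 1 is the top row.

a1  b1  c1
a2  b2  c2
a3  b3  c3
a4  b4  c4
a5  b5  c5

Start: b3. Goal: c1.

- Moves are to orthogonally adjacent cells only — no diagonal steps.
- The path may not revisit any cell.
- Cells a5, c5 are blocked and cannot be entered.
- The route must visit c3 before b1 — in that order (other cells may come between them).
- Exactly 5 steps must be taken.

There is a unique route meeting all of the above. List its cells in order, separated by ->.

The waypoints must appear in the order c3, b1, with no cell reused.
Route from b3: right 1 to c3, up 1 to c2, left 1 to b2, up 1 to b1, right 1 to c1 — 5 moves in all.
Check: order respected (c3 at step 1, b1 at step 4); 5 moves as required.

b3 -> c3 -> c2 -> b2 -> b1 -> c1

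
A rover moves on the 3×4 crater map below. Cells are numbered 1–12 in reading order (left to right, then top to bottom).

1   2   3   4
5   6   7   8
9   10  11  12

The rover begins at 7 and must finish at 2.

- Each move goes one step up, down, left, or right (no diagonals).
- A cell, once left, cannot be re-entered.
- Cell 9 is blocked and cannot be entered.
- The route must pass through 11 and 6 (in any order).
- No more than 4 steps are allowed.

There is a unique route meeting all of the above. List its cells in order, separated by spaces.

7 11 10 6 2

The budget equals the shortest possible length, so every move has to be on a shortest route through the required cells.
Route from 7: down 1 to 11, left 1 to 10, up 2 to 2 — 4 moves in all.
Check: all required cells visited; 4 ≤ 4 moves.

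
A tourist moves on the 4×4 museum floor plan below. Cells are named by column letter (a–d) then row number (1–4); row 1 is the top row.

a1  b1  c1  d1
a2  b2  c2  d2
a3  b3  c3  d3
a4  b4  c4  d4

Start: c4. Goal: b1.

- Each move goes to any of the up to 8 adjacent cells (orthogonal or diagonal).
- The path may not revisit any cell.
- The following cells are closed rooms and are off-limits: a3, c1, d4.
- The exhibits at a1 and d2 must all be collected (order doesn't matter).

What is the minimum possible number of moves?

6

Any route passes through a1 and d2 in some order between c4 and b1. Summing Chebyshev distances along each leg and taking the cheapest ordering (c4 → d2 → a1 → b1) gives a lower bound of 2 + 3 + 1 = 6 moves.
A route of 6 moves achieves this: c4 → c3 → d2 → c2 → b2 → a1 → b1.
Since 6 matches the lower bound, it is optimal.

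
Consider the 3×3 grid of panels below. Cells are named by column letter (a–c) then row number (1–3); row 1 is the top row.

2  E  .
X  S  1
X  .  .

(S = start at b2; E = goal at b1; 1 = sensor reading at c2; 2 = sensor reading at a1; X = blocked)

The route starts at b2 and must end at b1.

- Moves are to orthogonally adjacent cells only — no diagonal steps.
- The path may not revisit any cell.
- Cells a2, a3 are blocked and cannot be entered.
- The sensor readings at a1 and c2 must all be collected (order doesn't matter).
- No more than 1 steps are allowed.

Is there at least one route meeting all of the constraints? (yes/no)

a1 must be visited but has only one open neighbour (b1), and it is neither the start nor the goal — the route would have to enter and leave through b1, re-entering it.

no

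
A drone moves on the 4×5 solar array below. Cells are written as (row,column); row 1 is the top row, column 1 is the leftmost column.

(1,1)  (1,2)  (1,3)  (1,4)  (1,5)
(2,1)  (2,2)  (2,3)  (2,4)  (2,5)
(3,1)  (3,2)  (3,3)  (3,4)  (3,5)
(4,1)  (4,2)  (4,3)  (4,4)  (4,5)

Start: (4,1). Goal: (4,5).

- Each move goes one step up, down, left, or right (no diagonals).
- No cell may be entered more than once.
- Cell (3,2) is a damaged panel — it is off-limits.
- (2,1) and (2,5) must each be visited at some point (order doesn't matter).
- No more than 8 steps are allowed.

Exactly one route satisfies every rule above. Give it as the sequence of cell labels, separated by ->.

Any route must reach (2,1) and (2,5) and still end at (4,5) within 8 moves, so the order of the required stops is forced.
Route from (4,1): 2× up (reaching (2,1)), 4× right (reaching (2,5)), 2× down (reaching (4,5)) — 8 moves in all.
Check: all required cells visited; 8 ≤ 8 moves.

(4,1) -> (3,1) -> (2,1) -> (2,2) -> (2,3) -> (2,4) -> (2,5) -> (3,5) -> (4,5)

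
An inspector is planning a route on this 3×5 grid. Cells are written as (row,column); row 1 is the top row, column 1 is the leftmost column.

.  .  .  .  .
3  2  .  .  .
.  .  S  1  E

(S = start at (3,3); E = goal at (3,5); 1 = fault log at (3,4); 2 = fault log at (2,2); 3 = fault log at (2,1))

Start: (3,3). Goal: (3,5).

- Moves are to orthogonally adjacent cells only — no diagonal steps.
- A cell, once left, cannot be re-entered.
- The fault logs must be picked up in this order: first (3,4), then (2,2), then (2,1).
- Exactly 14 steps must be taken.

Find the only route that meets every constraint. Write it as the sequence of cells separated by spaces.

The waypoints must appear in the order (3,4), (2,2), (2,1), with no cell reused.
Route from (3,3): right to (3,4), up to (2,4), 2× left (reaching (2,2)), down to (3,2), left to (3,1), 2× up (reaching (1,1)), 4× right (reaching (1,5)), 2× down (reaching (3,5)) — 14 moves in all.
Check: order respected (1 at step 1, 2 at step 4, 3 at step 7); 14 moves as required.

(3,3) (3,4) (2,4) (2,3) (2,2) (3,2) (3,1) (2,1) (1,1) (1,2) (1,3) (1,4) (1,5) (2,5) (3,5)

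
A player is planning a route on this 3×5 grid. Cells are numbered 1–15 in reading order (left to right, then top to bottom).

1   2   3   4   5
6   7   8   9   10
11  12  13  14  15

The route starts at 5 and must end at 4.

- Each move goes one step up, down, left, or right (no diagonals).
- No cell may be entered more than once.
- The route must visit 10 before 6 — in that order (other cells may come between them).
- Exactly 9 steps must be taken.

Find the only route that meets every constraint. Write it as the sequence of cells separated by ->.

The waypoints must appear in the order 10, 6, with no cell reused.
Route from 5: down to 10, 4× left (reaching 6), up to 1, 3× right (reaching 4) — 9 moves in all.
Check: order respected (10 at step 1, 6 at step 5); 9 moves as required.

5 -> 10 -> 9 -> 8 -> 7 -> 6 -> 1 -> 2 -> 3 -> 4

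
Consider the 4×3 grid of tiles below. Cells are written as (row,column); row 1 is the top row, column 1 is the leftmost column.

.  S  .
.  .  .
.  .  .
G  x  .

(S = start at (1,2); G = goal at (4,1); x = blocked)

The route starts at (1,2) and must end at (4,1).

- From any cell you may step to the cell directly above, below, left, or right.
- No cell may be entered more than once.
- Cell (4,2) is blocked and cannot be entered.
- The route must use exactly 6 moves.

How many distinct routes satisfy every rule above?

Need simple routes of exactly 6 moves from (1,2) to (4,1) (Manhattan distance 4, so 1 moves are spent on a detour and 1 undoing it).
Enumerating: (1,2) (2,2) (2,3) (3,3) (3,2) (3,1) (4,1) | (1,2) (1,1) (2,1) (2,2) (3,2) (3,1) (4,1) | (1,2) (1,3) (2,3) (3,3) (3,2) (3,1) (4,1) | (1,2) (1,3) (2,3) (2,2) (3,2) (3,1) (4,1) | (1,2) (1,3) (2,3) (2,2) (2,1) (3,1) (4,1).
That gives 5 routes.

5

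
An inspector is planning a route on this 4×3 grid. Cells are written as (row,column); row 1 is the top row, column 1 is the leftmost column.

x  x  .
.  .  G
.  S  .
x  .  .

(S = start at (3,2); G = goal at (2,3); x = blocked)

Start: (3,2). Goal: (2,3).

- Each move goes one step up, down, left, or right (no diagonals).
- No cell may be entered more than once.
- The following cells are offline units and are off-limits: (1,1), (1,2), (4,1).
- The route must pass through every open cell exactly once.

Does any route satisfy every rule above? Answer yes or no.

Cell (1,3) has only one open neighbour but is neither the start nor the goal, so a Hamiltonian route would have to both enter and leave it through the same neighbour — impossible without revisiting.

no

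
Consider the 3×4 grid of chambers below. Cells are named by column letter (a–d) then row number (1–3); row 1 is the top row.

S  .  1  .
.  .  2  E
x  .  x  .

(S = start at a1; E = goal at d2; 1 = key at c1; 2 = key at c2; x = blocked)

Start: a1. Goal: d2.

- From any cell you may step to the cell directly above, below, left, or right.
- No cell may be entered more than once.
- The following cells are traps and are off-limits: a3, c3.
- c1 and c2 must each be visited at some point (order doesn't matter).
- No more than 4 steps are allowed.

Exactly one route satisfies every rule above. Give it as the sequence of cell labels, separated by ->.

The budget equals the shortest possible length, so every move has to be on a shortest route through the required cells.
Route from a1: 2× right (reaching c1), down to c2, right to d2 — 4 moves in all.
Check: all required cells visited; 4 ≤ 4 moves.

a1 -> b1 -> c1 -> c2 -> d2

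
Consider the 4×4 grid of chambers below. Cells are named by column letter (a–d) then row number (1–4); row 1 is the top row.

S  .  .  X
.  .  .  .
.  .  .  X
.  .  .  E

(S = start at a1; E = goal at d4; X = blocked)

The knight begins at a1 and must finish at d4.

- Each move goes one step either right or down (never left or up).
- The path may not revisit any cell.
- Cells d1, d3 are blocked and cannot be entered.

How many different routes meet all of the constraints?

10

A right/down-only route from a1 to d4 makes exactly 3 down-moves and 3 right-moves in some order.
With no other constraints that would be C(6,3) = 20 routes.
Subtract routes through each blocked cell (inclusion–exclusion for overlaps): − through d1: 1 − through d3: 10 + through d1&d3: 1 → 10.
That gives 10 routes.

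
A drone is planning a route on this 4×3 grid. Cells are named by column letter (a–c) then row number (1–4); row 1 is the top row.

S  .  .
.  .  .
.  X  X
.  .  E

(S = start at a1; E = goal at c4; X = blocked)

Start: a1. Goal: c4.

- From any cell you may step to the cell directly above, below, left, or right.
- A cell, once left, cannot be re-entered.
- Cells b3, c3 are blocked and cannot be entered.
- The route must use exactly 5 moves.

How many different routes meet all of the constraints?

Need simple routes of exactly 5 moves from a1 to c4 (Manhattan distance 5, so 0 moves are spent on a detour and 0 undoing it).
Enumerating: a1 a2 a3 a4 b4 c4.
That gives 1 route.

1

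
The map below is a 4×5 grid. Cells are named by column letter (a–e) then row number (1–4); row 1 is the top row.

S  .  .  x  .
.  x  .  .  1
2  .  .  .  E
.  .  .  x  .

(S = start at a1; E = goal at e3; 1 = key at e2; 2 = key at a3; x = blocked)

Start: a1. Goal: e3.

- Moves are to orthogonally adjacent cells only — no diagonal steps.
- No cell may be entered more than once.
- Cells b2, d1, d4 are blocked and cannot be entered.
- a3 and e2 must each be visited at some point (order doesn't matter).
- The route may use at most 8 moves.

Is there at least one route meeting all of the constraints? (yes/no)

One route that works: a1 → a2 → a3 → b3 → c3 → c2 → d2 → e2 → e3.

yes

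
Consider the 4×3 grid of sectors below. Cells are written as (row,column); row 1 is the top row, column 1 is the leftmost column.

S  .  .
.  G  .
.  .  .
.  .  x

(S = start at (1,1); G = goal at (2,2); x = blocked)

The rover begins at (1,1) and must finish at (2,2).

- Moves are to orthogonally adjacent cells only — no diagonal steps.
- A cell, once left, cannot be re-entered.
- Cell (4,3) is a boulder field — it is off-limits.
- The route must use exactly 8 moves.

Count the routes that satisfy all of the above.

Need simple routes of exactly 8 moves from (1,1) to (2,2) (Manhattan distance 2, so 3 moves are spent on a detour and 3 undoing it).
Enumerating: (1,1) (2,1) (3,1) (4,1) (4,2) (3,2) (3,3) (2,3) (2,2) | (1,1) (2,1) (3,1) (3,2) (3,3) (2,3) (1,3) (1,2) (2,2) | (1,1) (1,2) (1,3) (2,3) (3,3) (3,2) (3,1) (2,1) (2,2).
That gives 3 routes.

3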